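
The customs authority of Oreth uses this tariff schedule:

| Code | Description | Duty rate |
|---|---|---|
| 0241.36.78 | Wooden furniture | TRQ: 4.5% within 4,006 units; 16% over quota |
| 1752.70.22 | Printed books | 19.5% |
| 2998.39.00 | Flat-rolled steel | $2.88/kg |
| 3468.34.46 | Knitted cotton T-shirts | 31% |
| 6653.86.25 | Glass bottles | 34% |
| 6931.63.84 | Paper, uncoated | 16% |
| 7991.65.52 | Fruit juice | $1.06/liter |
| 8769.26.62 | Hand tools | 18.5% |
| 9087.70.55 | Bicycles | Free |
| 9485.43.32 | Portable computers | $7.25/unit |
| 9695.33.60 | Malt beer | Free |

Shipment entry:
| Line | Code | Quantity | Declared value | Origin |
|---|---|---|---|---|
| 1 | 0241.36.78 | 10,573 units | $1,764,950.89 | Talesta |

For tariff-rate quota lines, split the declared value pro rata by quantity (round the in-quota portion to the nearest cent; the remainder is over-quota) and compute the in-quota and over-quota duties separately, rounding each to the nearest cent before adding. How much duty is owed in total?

$205,489.16

Line 1 (0241.36.78, Talesta, 10,573 units, $1,764,950.89):
Code 0241.36.78 is under a tariff-rate quota (threshold 4,006 units). In-quota: 4,006 units at 4.5%; over-quota: 6,567 units at 16%.
Pro-rata value split: in-quota = $1,764,950.89 × 4,006/10,573 = $668,721.58; over-quota = $1,764,950.89 − $668,721.58 = $1,096,229.31.
In-quota duty = $668,721.58 × 4.5% = $30,092.47. Over-quota duty = $1,096,229.31 × 16% = $175,396.69.
Line duty = $30,092.47 + $175,396.69 = $205,489.16.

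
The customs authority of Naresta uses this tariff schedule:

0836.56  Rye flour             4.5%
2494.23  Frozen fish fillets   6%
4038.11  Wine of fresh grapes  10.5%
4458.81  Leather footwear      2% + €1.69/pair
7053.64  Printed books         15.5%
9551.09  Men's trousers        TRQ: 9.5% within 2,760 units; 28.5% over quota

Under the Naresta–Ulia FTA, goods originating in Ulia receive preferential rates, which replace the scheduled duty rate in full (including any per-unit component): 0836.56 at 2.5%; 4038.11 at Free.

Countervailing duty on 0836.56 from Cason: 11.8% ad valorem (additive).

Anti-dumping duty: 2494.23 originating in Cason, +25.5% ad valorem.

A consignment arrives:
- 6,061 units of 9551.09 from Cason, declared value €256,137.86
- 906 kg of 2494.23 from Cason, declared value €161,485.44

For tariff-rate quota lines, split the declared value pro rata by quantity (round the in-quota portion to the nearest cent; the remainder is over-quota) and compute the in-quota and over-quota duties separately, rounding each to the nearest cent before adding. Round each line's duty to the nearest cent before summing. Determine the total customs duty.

Line 1 (9551.09, Cason, 6,061 units, €256,137.86):
Code 9551.09 is under a tariff-rate quota (threshold 2,760 units). In-quota: 2,760 units at 9.5%; over-quota: 3,301 units at 28.5%.
Pro-rata value split: in-quota = €256,137.86 × 2,760/6,061 = €116,637.60; over-quota = €256,137.86 − €116,637.60 = €139,500.26.
In-quota duty = €116,637.60 × 9.5% = €11,080.57. Over-quota duty = €139,500.26 × 28.5% = €39,757.57.
Line duty = €11,080.57 + €39,757.57 = €50,838.14.
Line 2 (2494.23, Cason, 906 kg, €161,485.44):
Base rate for 2494.23 is 6%.
Additional duty on 2494.23 from Cason: +25.5%. Applied ad valorem rate: 6% + 25.5% = 31.5%.
Duty = €161,485.44 × 31.5% = €50,867.91.
Total = €50,838.14 + €50,867.91 = €101,706.05.

€101,706.05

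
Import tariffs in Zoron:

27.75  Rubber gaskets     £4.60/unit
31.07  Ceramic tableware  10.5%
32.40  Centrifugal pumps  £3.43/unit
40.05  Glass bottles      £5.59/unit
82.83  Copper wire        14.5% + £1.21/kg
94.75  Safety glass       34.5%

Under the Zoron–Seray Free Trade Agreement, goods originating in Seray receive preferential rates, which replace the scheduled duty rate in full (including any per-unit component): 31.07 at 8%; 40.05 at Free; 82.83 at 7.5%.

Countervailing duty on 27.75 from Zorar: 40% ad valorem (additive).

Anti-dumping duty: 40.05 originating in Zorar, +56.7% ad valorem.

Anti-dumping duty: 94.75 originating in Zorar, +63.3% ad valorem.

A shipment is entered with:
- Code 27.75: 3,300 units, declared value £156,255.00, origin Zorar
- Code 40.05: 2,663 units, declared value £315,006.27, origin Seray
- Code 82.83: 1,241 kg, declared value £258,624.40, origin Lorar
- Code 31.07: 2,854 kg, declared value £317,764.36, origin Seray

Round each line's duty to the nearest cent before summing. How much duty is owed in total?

Line 1 (27.75, Zorar, 3,300 units, £156,255.00):
Base rate for 27.75 is £4.60/unit.
Additional duty on 27.75 from Zorar: +40% ad valorem. Applied ad valorem rate = 40%.
Duty = £156,255.00 × 40% + 3,300 × £4.60 = £77,682.00.
Line 2 (40.05, Seray, 2,663 units, £315,006.27):
Base rate for 40.05 is £5.59/unit.
Origin Seray qualifies under the Zoron–Seray agreement and 40.05 is covered: preferential rate Free applies instead.
The additional-duty order on 40.05 targets Zorar, not Seray; it does not apply.
Duty = £315,006.27 × 0% = £0.00.
Line 3 (82.83, Lorar, 1,241 kg, £258,624.40):
Base rate for 82.83 is 14.5% + £1.21/kg.
82.83 has an FTA preferential rate, but origin Lorar is not Seray; base rate stands.
Duty = £258,624.40 × 14.5% + 1,241 × £1.21 = £39,002.15.
Line 4 (31.07, Seray, 2,854 kg, £317,764.36):
Base rate for 31.07 is 10.5%.
Origin Seray qualifies under the Zoron–Seray agreement and 31.07 is covered: preferential rate 8% applies instead.
Duty = £317,764.36 × 8% = £25,421.15.
Total = £77,682.00 + £0.00 + £39,002.15 + £25,421.15 = £142,105.30.

£142,105.30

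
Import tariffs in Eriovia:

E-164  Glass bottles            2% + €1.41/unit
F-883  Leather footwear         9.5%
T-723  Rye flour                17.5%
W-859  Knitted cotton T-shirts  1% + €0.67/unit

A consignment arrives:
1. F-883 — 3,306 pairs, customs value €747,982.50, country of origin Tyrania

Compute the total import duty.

€71,058.34

Line 1 (F-883, Tyrania, 3,306 pairs, €747,982.50):
Base rate for F-883 is 9.5%.
Duty = €747,982.50 × 9.5% = €71,058.34.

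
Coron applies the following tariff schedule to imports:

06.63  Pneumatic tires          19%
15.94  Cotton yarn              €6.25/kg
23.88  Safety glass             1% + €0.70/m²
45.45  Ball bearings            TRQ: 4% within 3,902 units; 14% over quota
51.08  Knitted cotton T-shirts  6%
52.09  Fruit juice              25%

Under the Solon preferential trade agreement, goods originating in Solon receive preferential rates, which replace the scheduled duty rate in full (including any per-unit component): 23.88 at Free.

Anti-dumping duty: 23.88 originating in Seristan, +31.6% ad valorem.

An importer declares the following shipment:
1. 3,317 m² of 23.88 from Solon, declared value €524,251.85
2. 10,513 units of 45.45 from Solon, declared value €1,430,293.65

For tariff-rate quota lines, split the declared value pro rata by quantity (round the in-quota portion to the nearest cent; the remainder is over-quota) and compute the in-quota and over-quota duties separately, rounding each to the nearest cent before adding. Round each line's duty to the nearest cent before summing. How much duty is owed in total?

Line 1 (23.88, Solon, 3,317 m², €524,251.85):
Base rate for 23.88 is 1% + €0.70/m².
Origin Solon qualifies under the Coron–Solon agreement and 23.88 is covered: preferential rate Free applies instead.
The additional-duty order on 23.88 targets Seristan, not Solon; it does not apply.
Duty = €524,251.85 × 0% = €0.00.
Line 2 (45.45, Solon, 10,513 units, €1,430,293.65):
Code 45.45 is under a tariff-rate quota (threshold 3,902 units). In-quota: 3,902 units at 4%; over-quota: 6,611 units at 14%.
Pro-rata value split: in-quota = €1,430,293.65 × 3,902/10,513 = €530,867.10; over-quota = €1,430,293.65 − €530,867.10 = €899,426.55.
In-quota duty = €530,867.10 × 4% = €21,234.68. Over-quota duty = €899,426.55 × 14% = €125,919.72.
Line duty = €21,234.68 + €125,919.72 = €147,154.40.
Total = €0.00 + €147,154.40 = €147,154.40.

€147,154.40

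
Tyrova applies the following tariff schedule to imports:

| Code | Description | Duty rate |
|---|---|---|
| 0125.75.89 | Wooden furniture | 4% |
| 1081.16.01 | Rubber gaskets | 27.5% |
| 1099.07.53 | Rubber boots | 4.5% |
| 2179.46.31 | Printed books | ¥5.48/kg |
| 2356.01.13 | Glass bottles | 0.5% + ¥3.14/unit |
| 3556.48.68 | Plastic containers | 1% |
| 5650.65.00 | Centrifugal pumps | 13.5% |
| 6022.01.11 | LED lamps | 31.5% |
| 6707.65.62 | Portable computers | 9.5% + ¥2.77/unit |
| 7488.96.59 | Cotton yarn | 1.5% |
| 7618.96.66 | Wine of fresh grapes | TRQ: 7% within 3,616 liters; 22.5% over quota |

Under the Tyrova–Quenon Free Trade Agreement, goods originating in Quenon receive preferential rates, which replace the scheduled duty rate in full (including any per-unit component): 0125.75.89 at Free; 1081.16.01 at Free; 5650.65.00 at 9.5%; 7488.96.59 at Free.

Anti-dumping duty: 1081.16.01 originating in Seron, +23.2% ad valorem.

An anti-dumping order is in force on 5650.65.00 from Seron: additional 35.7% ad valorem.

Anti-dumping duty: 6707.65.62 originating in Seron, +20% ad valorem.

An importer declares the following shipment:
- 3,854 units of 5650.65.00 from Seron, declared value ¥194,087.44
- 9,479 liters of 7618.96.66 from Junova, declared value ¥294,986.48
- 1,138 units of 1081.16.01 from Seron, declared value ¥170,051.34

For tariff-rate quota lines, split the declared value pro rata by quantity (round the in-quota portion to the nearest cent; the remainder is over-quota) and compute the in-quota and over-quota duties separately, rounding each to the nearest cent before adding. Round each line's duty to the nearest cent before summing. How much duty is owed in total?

¥230,636.87

Line 1 (5650.65.00, Seron, 3,854 units, ¥194,087.44):
Base rate for 5650.65.00 is 13.5%.
5650.65.00 has an FTA preferential rate, but origin Seron is not Quenon; base rate stands.
Additional duty on 5650.65.00 from Seron: +35.7%. Applied ad valorem rate: 13.5% + 35.7% = 49.2%.
Duty = ¥194,087.44 × 49.2% = ¥95,491.02.
Line 2 (7618.96.66, Junova, 9,479 liters, ¥294,986.48):
Code 7618.96.66 is under a tariff-rate quota (threshold 3,616 liters). In-quota: 3,616 liters at 7%; over-quota: 5,863 liters at 22.5%.
Pro-rata value split: in-quota = ¥294,986.48 × 3,616/9,479 = ¥112,529.92; over-quota = ¥294,986.48 − ¥112,529.92 = ¥182,456.56.
In-quota duty = ¥112,529.92 × 7% = ¥7,877.09. Over-quota duty = ¥182,456.56 × 22.5% = ¥41,052.73.
Line duty = ¥7,877.09 + ¥41,052.73 = ¥48,929.82.
Line 3 (1081.16.01, Seron, 1,138 units, ¥170,051.34):
Base rate for 1081.16.01 is 27.5%.
1081.16.01 has an FTA preferential rate, but origin Seron is not Quenon; base rate stands.
Additional duty on 1081.16.01 from Seron: +23.2%. Applied ad valorem rate: 27.5% + 23.2% = 50.7%.
Duty = ¥170,051.34 × 50.7% = ¥86,216.03.
Total = ¥95,491.02 + ¥48,929.82 + ¥86,216.03 = ¥230,636.87.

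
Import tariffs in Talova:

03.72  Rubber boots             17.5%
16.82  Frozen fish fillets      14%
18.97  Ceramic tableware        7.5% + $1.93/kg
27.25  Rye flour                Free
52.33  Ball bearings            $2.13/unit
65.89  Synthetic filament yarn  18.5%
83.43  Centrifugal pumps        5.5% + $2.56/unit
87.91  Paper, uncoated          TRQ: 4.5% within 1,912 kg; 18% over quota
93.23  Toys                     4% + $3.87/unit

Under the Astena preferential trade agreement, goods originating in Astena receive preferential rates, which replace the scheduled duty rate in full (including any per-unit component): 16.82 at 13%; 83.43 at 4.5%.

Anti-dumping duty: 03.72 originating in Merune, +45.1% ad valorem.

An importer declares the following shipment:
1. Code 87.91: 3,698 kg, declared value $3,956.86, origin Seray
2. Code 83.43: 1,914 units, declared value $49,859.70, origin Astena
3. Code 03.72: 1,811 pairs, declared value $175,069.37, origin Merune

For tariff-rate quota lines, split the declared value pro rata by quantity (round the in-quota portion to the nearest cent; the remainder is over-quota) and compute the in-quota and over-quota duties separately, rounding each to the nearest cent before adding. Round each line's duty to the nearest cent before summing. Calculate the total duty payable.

$112,273.16

Line 1 (87.91, Seray, 3,698 kg, $3,956.86):
Code 87.91 is under a tariff-rate quota (threshold 1,912 kg). In-quota: 1,912 kg at 4.5%; over-quota: 1,786 kg at 18%.
Pro-rata value split: in-quota = $3,956.86 × 1,912/3,698 = $2,045.84; over-quota = $3,956.86 − $2,045.84 = $1,911.02.
In-quota duty = $2,045.84 × 4.5% = $92.06. Over-quota duty = $1,911.02 × 18% = $343.98.
Line duty = $92.06 + $343.98 = $436.04.
Line 2 (83.43, Astena, 1,914 units, $49,859.70):
Base rate for 83.43 is 5.5% + $2.56/unit.
Origin Astena qualifies under the Talova–Astena agreement and 83.43 is covered: preferential rate 4.5% applies instead.
Duty = $49,859.70 × 4.5% = $2,243.69.
Line 3 (03.72, Merune, 1,811 pairs, $175,069.37):
Base rate for 03.72 is 17.5%.
Additional duty on 03.72 from Merune: +45.1%. Applied ad valorem rate: 17.5% + 45.1% = 62.6%.
Duty = $175,069.37 × 62.6% = $109,593.43.
Total = $436.04 + $2,243.69 + $109,593.43 = $112,273.16.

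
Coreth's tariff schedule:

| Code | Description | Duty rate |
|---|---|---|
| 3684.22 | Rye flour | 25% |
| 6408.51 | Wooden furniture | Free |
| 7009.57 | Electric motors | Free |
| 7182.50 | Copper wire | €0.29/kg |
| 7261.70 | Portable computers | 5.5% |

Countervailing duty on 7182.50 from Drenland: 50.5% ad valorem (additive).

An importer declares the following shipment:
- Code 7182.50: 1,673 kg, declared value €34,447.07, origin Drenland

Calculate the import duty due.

€17,880.94

Line 1 (7182.50, Drenland, 1,673 kg, €34,447.07):
Base rate for 7182.50 is €0.29/kg.
Additional duty on 7182.50 from Drenland: +50.5% ad valorem. Applied ad valorem rate = 50.5%.
Duty = €34,447.07 × 50.5% + 1,673 × €0.29 = €17,880.94.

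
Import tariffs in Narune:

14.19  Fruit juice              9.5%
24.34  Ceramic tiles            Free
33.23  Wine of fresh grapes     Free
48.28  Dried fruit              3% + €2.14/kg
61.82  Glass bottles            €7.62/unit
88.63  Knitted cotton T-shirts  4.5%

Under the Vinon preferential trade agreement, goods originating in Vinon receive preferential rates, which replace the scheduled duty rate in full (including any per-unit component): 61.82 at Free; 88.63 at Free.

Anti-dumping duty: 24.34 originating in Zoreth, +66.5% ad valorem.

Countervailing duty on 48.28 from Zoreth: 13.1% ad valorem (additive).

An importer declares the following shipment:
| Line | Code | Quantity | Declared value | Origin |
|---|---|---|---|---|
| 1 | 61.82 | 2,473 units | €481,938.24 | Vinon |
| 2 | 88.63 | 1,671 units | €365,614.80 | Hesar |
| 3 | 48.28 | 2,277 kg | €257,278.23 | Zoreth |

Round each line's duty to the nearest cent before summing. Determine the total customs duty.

€62,747.25

Line 1 (61.82, Vinon, 2,473 units, €481,938.24):
Base rate for 61.82 is €7.62/unit.
Origin Vinon qualifies under the Narune–Vinon agreement and 61.82 is covered: preferential rate Free applies instead.
Duty = €481,938.24 × 0% = €0.00.
Line 2 (88.63, Hesar, 1,671 units, €365,614.80):
Base rate for 88.63 is 4.5%.
88.63 has an FTA preferential rate, but origin Hesar is not Vinon; base rate stands.
Duty = €365,614.80 × 4.5% = €16,452.67.
Line 3 (48.28, Zoreth, 2,277 kg, €257,278.23):
Base rate for 48.28 is 3% + €2.14/kg.
Additional duty on 48.28 from Zoreth: +13.1%. Applied ad valorem rate: 3% + 13.1% = 16.1%.
Duty = €257,278.23 × 16.1% + 2,277 × €2.14 = €46,294.58.
Total = €0.00 + €16,452.67 + €46,294.58 = €62,747.25.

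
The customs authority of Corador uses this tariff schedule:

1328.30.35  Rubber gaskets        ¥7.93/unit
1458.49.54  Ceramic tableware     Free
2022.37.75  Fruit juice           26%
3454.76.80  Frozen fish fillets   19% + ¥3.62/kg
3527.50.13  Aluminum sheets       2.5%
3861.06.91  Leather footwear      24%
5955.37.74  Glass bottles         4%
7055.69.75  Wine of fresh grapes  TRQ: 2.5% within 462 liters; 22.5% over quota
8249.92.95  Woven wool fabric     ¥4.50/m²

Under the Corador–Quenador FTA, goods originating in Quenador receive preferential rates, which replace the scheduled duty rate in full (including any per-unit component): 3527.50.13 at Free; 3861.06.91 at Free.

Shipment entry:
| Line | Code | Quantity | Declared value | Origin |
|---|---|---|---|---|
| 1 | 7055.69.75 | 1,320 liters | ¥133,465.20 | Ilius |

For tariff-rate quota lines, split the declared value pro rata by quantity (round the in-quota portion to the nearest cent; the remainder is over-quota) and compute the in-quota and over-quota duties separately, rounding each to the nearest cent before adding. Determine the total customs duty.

Line 1 (7055.69.75, Ilius, 1,320 liters, ¥133,465.20):
Code 7055.69.75 is under a tariff-rate quota (threshold 462 liters). In-quota: 462 liters at 2.5%; over-quota: 858 liters at 22.5%.
Pro-rata value split: in-quota = ¥133,465.20 × 462/1,320 = ¥46,712.82; over-quota = ¥133,465.20 − ¥46,712.82 = ¥86,752.38.
In-quota duty = ¥46,712.82 × 2.5% = ¥1,167.82. Over-quota duty = ¥86,752.38 × 22.5% = ¥19,519.29.
Line duty = ¥1,167.82 + ¥19,519.29 = ¥20,687.11.

¥20,687.11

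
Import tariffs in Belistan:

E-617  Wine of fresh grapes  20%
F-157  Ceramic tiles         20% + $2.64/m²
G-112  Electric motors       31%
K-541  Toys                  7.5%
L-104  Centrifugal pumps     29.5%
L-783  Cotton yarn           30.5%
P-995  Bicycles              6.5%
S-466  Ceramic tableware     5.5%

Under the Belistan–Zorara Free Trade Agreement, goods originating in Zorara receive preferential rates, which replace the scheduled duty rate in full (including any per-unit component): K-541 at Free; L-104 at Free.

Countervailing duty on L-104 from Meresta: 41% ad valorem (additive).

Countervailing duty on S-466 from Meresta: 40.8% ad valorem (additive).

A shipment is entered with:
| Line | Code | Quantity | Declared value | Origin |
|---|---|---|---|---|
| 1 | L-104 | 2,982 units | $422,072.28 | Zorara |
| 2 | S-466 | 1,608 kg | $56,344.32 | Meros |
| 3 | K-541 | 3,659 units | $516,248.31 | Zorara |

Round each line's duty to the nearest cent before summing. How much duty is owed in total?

Line 1 (L-104, Zorara, 2,982 units, $422,072.28):
Base rate for L-104 is 29.5%.
Origin Zorara qualifies under the Belistan–Zorara agreement and L-104 is covered: preferential rate Free applies instead.
The additional-duty order on L-104 targets Meresta, not Zorara; it does not apply.
Duty = $422,072.28 × 0% = $0.00.
Line 2 (S-466, Meros, 1,608 kg, $56,344.32):
Base rate for S-466 is 5.5%.
The additional-duty order on S-466 targets Meresta, not Meros; it does not apply.
Duty = $56,344.32 × 5.5% = $3,098.94.
Line 3 (K-541, Zorara, 3,659 units, $516,248.31):
Base rate for K-541 is 7.5%.
Origin Zorara qualifies under the Belistan–Zorara agreement and K-541 is covered: preferential rate Free applies instead.
Duty = $516,248.31 × 0% = $0.00.
Total = $0.00 + $3,098.94 + $0.00 = $3,098.94.

$3,098.94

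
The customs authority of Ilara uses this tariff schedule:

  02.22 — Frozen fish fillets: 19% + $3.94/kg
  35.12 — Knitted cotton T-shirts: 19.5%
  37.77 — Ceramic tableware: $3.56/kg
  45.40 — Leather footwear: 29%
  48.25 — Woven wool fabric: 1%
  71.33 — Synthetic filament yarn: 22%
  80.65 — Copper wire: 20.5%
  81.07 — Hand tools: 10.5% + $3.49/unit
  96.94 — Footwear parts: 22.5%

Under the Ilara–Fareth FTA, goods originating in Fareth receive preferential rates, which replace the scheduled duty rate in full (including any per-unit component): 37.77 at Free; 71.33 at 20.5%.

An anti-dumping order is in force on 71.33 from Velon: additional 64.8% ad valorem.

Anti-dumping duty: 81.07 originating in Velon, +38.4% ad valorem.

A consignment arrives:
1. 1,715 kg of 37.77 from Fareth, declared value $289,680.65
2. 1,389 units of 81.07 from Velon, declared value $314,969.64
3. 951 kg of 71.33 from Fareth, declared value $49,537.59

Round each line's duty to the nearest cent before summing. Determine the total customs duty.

Line 1 (37.77, Fareth, 1,715 kg, $289,680.65):
Base rate for 37.77 is $3.56/kg.
Origin Fareth qualifies under the Ilara–Fareth agreement and 37.77 is covered: preferential rate Free applies instead.
Duty = $289,680.65 × 0% = $0.00.
Line 2 (81.07, Velon, 1,389 units, $314,969.64):
Base rate for 81.07 is 10.5% + $3.49/unit.
Additional duty on 81.07 from Velon: +38.4%. Applied ad valorem rate: 10.5% + 38.4% = 48.9%.
Duty = $314,969.64 × 48.9% + 1,389 × $3.49 = $158,867.76.
Line 3 (71.33, Fareth, 951 kg, $49,537.59):
Base rate for 71.33 is 22%.
Origin Fareth qualifies under the Ilara–Fareth agreement and 71.33 is covered: preferential rate 20.5% applies instead.
The additional-duty order on 71.33 targets Velon, not Fareth; it does not apply.
Duty = $49,537.59 × 20.5% = $10,155.21.
Total = $0.00 + $158,867.76 + $10,155.21 = $169,022.97.

$169,022.97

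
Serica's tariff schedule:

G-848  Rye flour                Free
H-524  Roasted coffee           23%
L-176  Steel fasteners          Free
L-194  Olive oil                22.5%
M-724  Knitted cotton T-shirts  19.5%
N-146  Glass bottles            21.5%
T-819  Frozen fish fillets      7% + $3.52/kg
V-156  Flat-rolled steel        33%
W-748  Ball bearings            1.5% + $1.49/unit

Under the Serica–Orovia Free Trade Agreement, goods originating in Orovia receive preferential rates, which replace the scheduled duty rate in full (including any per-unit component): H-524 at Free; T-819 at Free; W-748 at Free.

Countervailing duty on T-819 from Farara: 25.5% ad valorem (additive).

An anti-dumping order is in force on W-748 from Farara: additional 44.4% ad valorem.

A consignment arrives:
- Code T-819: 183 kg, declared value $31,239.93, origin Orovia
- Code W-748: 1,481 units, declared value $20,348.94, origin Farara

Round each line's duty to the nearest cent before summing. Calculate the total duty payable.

Line 1 (T-819, Orovia, 183 kg, $31,239.93):
Base rate for T-819 is 7% + $3.52/kg.
Origin Orovia qualifies under the Serica–Orovia agreement and T-819 is covered: preferential rate Free applies instead.
The additional-duty order on T-819 targets Farara, not Orovia; it does not apply.
Duty = $31,239.93 × 0% = $0.00.
Line 2 (W-748, Farara, 1,481 units, $20,348.94):
Base rate for W-748 is 1.5% + $1.49/unit.
W-748 has an FTA preferential rate, but origin Farara is not Orovia; base rate stands.
Additional duty on W-748 from Farara: +44.4%. Applied ad valorem rate: 1.5% + 44.4% = 45.9%.
Duty = $20,348.94 × 45.9% + 1,481 × $1.49 = $11,546.85.
Total = $0.00 + $11,546.85 = $11,546.85.

$11,546.85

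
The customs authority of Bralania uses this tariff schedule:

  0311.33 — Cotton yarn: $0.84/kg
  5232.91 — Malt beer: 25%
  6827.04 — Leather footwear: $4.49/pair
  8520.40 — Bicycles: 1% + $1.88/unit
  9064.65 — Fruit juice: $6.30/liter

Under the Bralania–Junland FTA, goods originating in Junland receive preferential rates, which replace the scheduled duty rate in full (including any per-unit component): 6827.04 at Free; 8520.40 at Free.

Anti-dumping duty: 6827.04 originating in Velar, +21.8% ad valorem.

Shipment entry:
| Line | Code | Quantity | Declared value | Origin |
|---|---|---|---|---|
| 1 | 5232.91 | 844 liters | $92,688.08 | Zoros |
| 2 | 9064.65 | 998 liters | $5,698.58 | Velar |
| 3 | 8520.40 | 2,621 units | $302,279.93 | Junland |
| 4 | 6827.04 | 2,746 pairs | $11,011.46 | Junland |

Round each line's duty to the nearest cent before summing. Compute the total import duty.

$29,459.42

Line 1 (5232.91, Zoros, 844 liters, $92,688.08):
Base rate for 5232.91 is 25%.
Duty = $92,688.08 × 25% = $23,172.02.
Line 2 (9064.65, Velar, 998 liters, $5,698.58):
Base rate for 9064.65 is $6.30/liter.
Duty = 998 × $6.30 = $6,287.40.
Line 3 (8520.40, Junland, 2,621 units, $302,279.93):
Base rate for 8520.40 is 1% + $1.88/unit.
Origin Junland qualifies under the Bralania–Junland agreement and 8520.40 is covered: preferential rate Free applies instead.
Duty = $302,279.93 × 0% = $0.00.
Line 4 (6827.04, Junland, 2,746 pairs, $11,011.46):
Base rate for 6827.04 is $4.49/pair.
Origin Junland qualifies under the Bralania–Junland agreement and 6827.04 is covered: preferential rate Free applies instead.
The additional-duty order on 6827.04 targets Velar, not Junland; it does not apply.
Duty = $11,011.46 × 0% = $0.00.
Total = $23,172.02 + $6,287.40 + $0.00 + $0.00 = $29,459.42.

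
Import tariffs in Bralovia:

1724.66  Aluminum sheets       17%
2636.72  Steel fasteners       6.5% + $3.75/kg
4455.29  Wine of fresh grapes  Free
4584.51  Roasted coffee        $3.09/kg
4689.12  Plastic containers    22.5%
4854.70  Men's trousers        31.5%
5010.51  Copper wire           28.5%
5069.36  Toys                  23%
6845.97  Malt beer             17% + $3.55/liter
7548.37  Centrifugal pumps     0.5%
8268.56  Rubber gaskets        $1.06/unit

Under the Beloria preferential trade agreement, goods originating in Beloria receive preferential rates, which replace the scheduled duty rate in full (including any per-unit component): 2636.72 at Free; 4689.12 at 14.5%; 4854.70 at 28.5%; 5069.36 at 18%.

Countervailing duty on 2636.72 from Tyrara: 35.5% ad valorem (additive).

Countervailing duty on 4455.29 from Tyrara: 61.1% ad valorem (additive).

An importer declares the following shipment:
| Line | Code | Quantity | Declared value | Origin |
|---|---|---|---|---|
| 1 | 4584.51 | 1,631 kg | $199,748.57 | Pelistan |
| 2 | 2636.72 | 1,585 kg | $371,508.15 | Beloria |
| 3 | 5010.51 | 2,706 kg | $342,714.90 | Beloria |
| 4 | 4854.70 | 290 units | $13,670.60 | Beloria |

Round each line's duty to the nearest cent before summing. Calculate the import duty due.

Line 1 (4584.51, Pelistan, 1,631 kg, $199,748.57):
Base rate for 4584.51 is $3.09/kg.
Duty = 1,631 × $3.09 = $5,039.79.
Line 2 (2636.72, Beloria, 1,585 kg, $371,508.15):
Base rate for 2636.72 is 6.5% + $3.75/kg.
Origin Beloria qualifies under the Bralovia–Beloria agreement and 2636.72 is covered: preferential rate Free applies instead.
The additional-duty order on 2636.72 targets Tyrara, not Beloria; it does not apply.
Duty = $371,508.15 × 0% = $0.00.
Line 3 (5010.51, Beloria, 2,706 kg, $342,714.90):
Base rate for 5010.51 is 28.5%.
Origin Beloria is the FTA partner but 5010.51 is not on the preference list; base rate stands.
Duty = $342,714.90 × 28.5% = $97,673.75.
Line 4 (4854.70, Beloria, 290 units, $13,670.60):
Base rate for 4854.70 is 31.5%.
Origin Beloria qualifies under the Bralovia–Beloria agreement and 4854.70 is covered: preferential rate 28.5% applies instead.
Duty = $13,670.60 × 28.5% = $3,896.12.
Total = $5,039.79 + $0.00 + $97,673.75 + $3,896.12 = $106,609.66.

$106,609.66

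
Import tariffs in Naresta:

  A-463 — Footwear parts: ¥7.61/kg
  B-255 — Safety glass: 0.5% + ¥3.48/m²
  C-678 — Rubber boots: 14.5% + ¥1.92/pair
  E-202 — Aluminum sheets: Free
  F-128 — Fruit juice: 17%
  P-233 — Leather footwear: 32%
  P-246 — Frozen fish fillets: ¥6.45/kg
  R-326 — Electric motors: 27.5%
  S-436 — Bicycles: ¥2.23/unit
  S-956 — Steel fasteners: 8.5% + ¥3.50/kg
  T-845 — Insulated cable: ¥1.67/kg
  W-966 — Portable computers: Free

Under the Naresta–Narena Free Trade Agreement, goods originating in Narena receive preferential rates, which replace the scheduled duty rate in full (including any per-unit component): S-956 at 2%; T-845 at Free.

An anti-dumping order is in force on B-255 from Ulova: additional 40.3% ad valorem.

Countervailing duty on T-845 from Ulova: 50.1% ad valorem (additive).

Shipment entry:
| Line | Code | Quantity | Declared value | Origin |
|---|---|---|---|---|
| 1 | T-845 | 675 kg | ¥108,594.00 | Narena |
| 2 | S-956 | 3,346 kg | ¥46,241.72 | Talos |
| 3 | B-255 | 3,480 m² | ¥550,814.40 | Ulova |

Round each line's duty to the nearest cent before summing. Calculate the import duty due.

¥252,484.23

Line 1 (T-845, Narena, 675 kg, ¥108,594.00):
Base rate for T-845 is ¥1.67/kg.
Origin Narena qualifies under the Naresta–Narena agreement and T-845 is covered: preferential rate Free applies instead.
The additional-duty order on T-845 targets Ulova, not Narena; it does not apply.
Duty = ¥108,594.00 × 0% = ¥0.00.
Line 2 (S-956, Talos, 3,346 kg, ¥46,241.72):
Base rate for S-956 is 8.5% + ¥3.50/kg.
S-956 has an FTA preferential rate, but origin Talos is not Narena; base rate stands.
Duty = ¥46,241.72 × 8.5% + 3,346 × ¥3.50 = ¥15,641.55.
Line 3 (B-255, Ulova, 3,480 m², ¥550,814.40):
Base rate for B-255 is 0.5% + ¥3.48/m².
Additional duty on B-255 from Ulova: +40.3%. Applied ad valorem rate: 0.5% + 40.3% = 40.8%.
Duty = ¥550,814.40 × 40.8% + 3,480 × ¥3.48 = ¥236,842.68.
Total = ¥0.00 + ¥15,641.55 + ¥236,842.68 = ¥252,484.23.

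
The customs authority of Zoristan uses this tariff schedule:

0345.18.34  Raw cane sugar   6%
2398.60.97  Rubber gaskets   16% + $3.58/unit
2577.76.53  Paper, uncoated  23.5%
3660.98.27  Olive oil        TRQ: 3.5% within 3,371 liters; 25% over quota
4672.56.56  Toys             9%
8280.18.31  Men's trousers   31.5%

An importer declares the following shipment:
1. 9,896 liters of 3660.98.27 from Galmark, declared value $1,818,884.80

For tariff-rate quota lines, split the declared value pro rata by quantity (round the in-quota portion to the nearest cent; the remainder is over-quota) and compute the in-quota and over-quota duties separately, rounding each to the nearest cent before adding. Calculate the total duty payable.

Line 1 (3660.98.27, Galmark, 9,896 liters, $1,818,884.80):
Code 3660.98.27 is under a tariff-rate quota (threshold 3,371 liters). In-quota: 3,371 liters at 3.5%; over-quota: 6,525 liters at 25%.
Pro-rata value split: in-quota = $1,818,884.80 × 3,371/9,896 = $619,589.80; over-quota = $1,818,884.80 − $619,589.80 = $1,199,295.00.
In-quota duty = $619,589.80 × 3.5% = $21,685.64. Over-quota duty = $1,199,295.00 × 25% = $299,823.75.
Line duty = $21,685.64 + $299,823.75 = $321,509.39.

$321,509.39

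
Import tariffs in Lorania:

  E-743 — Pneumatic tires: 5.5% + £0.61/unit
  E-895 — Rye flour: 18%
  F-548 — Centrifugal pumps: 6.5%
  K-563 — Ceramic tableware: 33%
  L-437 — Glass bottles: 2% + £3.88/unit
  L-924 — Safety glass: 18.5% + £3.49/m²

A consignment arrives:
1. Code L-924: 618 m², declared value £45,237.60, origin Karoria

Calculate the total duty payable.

£10,525.78

Line 1 (L-924, Karoria, 618 m², £45,237.60):
Base rate for L-924 is 18.5% + £3.49/m².
Duty = £45,237.60 × 18.5% + 618 × £3.49 = £10,525.78.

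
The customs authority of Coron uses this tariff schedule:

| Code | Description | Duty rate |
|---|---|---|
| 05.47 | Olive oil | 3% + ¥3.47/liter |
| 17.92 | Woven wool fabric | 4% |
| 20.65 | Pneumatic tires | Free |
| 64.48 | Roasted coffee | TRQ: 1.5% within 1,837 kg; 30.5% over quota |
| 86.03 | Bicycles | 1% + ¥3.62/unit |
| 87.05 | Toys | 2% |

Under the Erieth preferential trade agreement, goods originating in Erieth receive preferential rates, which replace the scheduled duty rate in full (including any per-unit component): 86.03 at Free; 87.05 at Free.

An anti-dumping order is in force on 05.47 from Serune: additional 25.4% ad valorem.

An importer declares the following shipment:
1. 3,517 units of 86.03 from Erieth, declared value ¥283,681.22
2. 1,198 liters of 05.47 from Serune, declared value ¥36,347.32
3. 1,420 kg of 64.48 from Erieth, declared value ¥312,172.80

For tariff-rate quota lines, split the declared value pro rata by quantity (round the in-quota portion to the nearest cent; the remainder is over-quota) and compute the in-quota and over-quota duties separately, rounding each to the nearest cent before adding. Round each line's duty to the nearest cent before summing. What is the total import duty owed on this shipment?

¥19,162.29

Line 1 (86.03, Erieth, 3,517 units, ¥283,681.22):
Base rate for 86.03 is 1% + ¥3.62/unit.
Origin Erieth qualifies under the Coron–Erieth agreement and 86.03 is covered: preferential rate Free applies instead.
Duty = ¥283,681.22 × 0% = ¥0.00.
Line 2 (05.47, Serune, 1,198 liters, ¥36,347.32):
Base rate for 05.47 is 3% + ¥3.47/liter.
Additional duty on 05.47 from Serune: +25.4%. Applied ad valorem rate: 3% + 25.4% = 28.4%.
Duty = ¥36,347.32 × 28.4% + 1,198 × ¥3.47 = ¥14,479.70.
Line 3 (64.48, Erieth, 1,420 kg, ¥312,172.80):
Code 64.48 is under a tariff-rate quota (threshold 1,837 kg). Quantity 1,420 kg is within the quota, so the in-quota rate 1.5% applies to the full value.
Duty = ¥312,172.80 × 1.5% = ¥4,682.59.
Total = ¥0.00 + ¥14,479.70 + ¥4,682.59 = ¥19,162.29.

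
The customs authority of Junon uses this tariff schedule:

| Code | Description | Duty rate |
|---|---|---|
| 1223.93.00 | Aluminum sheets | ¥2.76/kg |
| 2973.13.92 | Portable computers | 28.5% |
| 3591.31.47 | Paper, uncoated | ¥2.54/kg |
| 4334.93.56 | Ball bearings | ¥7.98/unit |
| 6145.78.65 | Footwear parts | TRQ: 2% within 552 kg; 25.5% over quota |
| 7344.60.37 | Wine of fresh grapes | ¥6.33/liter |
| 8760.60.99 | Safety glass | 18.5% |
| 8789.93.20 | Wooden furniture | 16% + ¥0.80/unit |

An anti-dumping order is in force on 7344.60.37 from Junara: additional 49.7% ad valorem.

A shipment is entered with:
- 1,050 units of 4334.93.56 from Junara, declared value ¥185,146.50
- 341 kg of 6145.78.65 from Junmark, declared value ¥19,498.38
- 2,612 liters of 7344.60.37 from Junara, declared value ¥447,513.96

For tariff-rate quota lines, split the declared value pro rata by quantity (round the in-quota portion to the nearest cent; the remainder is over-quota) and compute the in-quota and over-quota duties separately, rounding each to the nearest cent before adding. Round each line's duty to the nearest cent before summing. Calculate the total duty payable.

Line 1 (4334.93.56, Junara, 1,050 units, ¥185,146.50):
Base rate for 4334.93.56 is ¥7.98/unit.
Duty = 1,050 × ¥7.98 = ¥8,379.00.
Line 2 (6145.78.65, Junmark, 341 kg, ¥19,498.38):
Code 6145.78.65 is under a tariff-rate quota (threshold 552 kg). Quantity 341 kg is within the quota, so the in-quota rate 2% applies to the full value.
Duty = ¥19,498.38 × 2% = ¥389.97.
Line 3 (7344.60.37, Junara, 2,612 liters, ¥447,513.96):
Base rate for 7344.60.37 is ¥6.33/liter.
Additional duty on 7344.60.37 from Junara: +49.7% ad valorem. Applied ad valorem rate = 49.7%.
Duty = ¥447,513.96 × 49.7% + 2,612 × ¥6.33 = ¥238,948.40.
Total = ¥8,379.00 + ¥389.97 + ¥238,948.40 = ¥247,717.37.

¥247,717.37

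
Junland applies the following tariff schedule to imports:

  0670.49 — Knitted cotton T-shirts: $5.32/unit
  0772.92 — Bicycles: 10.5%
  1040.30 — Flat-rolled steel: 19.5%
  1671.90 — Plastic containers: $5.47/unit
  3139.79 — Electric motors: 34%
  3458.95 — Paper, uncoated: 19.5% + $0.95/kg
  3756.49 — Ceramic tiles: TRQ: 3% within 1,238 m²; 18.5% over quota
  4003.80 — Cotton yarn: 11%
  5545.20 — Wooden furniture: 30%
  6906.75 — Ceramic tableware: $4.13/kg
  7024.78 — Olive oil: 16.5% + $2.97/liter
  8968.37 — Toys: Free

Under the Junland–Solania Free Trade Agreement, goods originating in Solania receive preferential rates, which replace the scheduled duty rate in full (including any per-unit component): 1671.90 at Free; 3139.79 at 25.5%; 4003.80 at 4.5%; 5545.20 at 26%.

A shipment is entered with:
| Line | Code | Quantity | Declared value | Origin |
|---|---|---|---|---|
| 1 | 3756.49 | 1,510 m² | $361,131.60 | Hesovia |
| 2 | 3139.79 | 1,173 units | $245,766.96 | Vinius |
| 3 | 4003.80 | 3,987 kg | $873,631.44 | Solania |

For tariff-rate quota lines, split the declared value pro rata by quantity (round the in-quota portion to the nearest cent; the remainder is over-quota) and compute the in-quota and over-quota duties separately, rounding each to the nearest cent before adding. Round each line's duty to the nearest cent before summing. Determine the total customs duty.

$143,791.11

Line 1 (3756.49, Hesovia, 1,510 m², $361,131.60):
Code 3756.49 is under a tariff-rate quota (threshold 1,238 m²). In-quota: 1,238 m² at 3%; over-quota: 272 m² at 18.5%.
Pro-rata value split: in-quota = $361,131.60 × 1,238/1,510 = $296,080.08; over-quota = $361,131.60 − $296,080.08 = $65,051.52.
In-quota duty = $296,080.08 × 3% = $8,882.40. Over-quota duty = $65,051.52 × 18.5% = $12,034.53.
Line duty = $8,882.40 + $12,034.53 = $20,916.93.
Line 2 (3139.79, Vinius, 1,173 units, $245,766.96):
Base rate for 3139.79 is 34%.
3139.79 has an FTA preferential rate, but origin Vinius is not Solania; base rate stands.
Duty = $245,766.96 × 34% = $83,560.77.
Line 3 (4003.80, Solania, 3,987 kg, $873,631.44):
Base rate for 4003.80 is 11%.
Origin Solania qualifies under the Junland–Solania agreement and 4003.80 is covered: preferential rate 4.5% applies instead.
Duty = $873,631.44 × 4.5% = $39,313.41.
Total = $20,916.93 + $83,560.77 + $39,313.41 = $143,791.11.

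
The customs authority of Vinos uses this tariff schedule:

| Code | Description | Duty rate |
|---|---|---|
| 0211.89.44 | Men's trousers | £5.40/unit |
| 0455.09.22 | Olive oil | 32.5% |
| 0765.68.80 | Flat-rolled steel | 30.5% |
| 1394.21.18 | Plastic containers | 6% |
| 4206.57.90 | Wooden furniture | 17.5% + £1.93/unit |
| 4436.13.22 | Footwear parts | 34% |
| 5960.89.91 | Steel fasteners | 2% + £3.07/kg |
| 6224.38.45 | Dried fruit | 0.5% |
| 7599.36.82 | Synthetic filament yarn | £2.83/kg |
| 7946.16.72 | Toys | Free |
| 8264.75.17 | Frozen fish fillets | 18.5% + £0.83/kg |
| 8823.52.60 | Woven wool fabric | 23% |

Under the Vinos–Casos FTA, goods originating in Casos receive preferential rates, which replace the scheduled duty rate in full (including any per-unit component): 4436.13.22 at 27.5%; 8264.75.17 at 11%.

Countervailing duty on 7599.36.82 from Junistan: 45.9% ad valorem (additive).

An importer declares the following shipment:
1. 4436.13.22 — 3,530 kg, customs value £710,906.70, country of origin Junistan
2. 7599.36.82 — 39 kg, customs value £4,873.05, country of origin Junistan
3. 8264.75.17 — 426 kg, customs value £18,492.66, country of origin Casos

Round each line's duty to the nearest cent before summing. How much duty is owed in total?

Line 1 (4436.13.22, Junistan, 3,530 kg, £710,906.70):
Base rate for 4436.13.22 is 34%.
4436.13.22 has an FTA preferential rate, but origin Junistan is not Casos; base rate stands.
Duty = £710,906.70 × 34% = £241,708.28.
Line 2 (7599.36.82, Junistan, 39 kg, £4,873.05):
Base rate for 7599.36.82 is £2.83/kg.
Additional duty on 7599.36.82 from Junistan: +45.9% ad valorem. Applied ad valorem rate = 45.9%.
Duty = £4,873.05 × 45.9% + 39 × £2.83 = £2,347.10.
Line 3 (8264.75.17, Casos, 426 kg, £18,492.66):
Base rate for 8264.75.17 is 18.5% + £0.83/kg.
Origin Casos qualifies under the Vinos–Casos agreement and 8264.75.17 is covered: preferential rate 11% applies instead.
Duty = £18,492.66 × 11% = £2,034.19.
Total = £241,708.28 + £2,347.10 + £2,034.19 = £246,089.57.

£246,089.57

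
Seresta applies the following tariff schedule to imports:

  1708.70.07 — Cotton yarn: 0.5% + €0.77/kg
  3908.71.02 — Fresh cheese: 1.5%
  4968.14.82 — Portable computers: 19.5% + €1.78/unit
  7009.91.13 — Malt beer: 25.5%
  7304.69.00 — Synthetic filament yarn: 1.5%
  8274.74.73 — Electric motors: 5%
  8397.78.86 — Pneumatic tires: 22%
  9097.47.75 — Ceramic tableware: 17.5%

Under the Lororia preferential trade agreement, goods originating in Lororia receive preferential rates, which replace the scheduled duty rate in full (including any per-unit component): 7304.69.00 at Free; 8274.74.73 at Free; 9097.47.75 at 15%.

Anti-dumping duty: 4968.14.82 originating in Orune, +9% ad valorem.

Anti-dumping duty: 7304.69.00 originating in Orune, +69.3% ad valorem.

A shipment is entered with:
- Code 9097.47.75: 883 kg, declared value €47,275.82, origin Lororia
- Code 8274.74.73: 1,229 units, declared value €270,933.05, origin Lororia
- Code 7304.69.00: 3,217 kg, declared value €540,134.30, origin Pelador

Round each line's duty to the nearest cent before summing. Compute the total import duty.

€15,193.38

Line 1 (9097.47.75, Lororia, 883 kg, €47,275.82):
Base rate for 9097.47.75 is 17.5%.
Origin Lororia qualifies under the Seresta–Lororia agreement and 9097.47.75 is covered: preferential rate 15% applies instead.
Duty = €47,275.82 × 15% = €7,091.37.
Line 2 (8274.74.73, Lororia, 1,229 units, €270,933.05):
Base rate for 8274.74.73 is 5%.
Origin Lororia qualifies under the Seresta–Lororia agreement and 8274.74.73 is covered: preferential rate Free applies instead.
Duty = €270,933.05 × 0% = €0.00.
Line 3 (7304.69.00, Pelador, 3,217 kg, €540,134.30):
Base rate for 7304.69.00 is 1.5%.
7304.69.00 has an FTA preferential rate, but origin Pelador is not Lororia; base rate stands.
The additional-duty order on 7304.69.00 targets Orune, not Pelador; it does not apply.
Duty = €540,134.30 × 1.5% = €8,102.01.
Total = €7,091.37 + €0.00 + €8,102.01 = €15,193.38.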